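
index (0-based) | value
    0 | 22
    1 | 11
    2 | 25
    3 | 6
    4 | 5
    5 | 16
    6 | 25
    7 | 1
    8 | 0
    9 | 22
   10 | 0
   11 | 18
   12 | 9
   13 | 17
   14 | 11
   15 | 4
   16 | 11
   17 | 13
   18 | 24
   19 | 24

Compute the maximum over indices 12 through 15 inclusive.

17

Elements at indices 12..15: 9, 17, 11, 4
max(9, 17, 11, 4) = 17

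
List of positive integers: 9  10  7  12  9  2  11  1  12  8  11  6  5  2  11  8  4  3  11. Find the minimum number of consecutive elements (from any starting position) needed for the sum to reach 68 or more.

Extend right; whenever the sum reaches 68, record the length and shrink from the left:
add 9: running sum 9 < 68
add 10: running sum 19 < 68
add 7: running sum 26 < 68
add 12: running sum 38 < 68
add 9: running sum 47 < 68
add 2: running sum 49 < 68
add 11: running sum 60 < 68
add 1: running sum 61 < 68
add 12: shortest ending here [9, 10, 7, 12, 9, 2, 11, 1, 12] sum 73, len 9
add 8: shortest ending here [10, 7, 12, 9, 2, 11, 1, 12, 8] sum 72, len 9
add 11: shortest ending here [7, 12, 9, 2, 11, 1, 12, 8, 11] sum 73, len 9
add 6: shortest ending here [12, 9, 2, 11, 1, 12, 8, 11, 6] sum 72, len 9
add 5: shortest ending here [12, 9, 2, 11, 1, 12, 8, 11, 6, 5] sum 77, len 10
add 2: shortest ending here [12, 9, 2, 11, 1, 12, 8, 11, 6, 5, 2] sum 79, len 11
add 11: shortest ending here [2, 11, 1, 12, 8, 11, 6, 5, 2, 11] sum 69, len 10
add 8: shortest ending here [11, 1, 12, 8, 11, 6, 5, 2, 11, 8] sum 75, len 10
add 4: shortest ending here [1, 12, 8, 11, 6, 5, 2, 11, 8, 4] sum 68, len 10
add 3: shortest ending here [12, 8, 11, 6, 5, 2, 11, 8, 4, 3] sum 70, len 10
add 11: shortest ending here [8, 11, 6, 5, 2, 11, 8, 4, 3, 11] sum 69, len 10
Shortest qualifying length: 9.

9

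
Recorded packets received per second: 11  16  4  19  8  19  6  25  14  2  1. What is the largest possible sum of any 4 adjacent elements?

Each size-4 window and its sum:
[11, 16, 4, 19] → sum 50
[16, 4, 19, 8] → sum 47
[4, 19, 8, 19] → sum 50
[19, 8, 19, 6] → sum 52
[8, 19, 6, 25] → sum 58
[19, 6, 25, 14] → sum 64
[6, 25, 14, 2] → sum 47
[25, 14, 2, 1] → sum 42
Largest of these is 64.

64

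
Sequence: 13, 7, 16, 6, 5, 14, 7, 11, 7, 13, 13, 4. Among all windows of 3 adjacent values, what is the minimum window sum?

25

[13, 7, 16] → sum 36
[7, 16, 6] → sum 29
[16, 6, 5] → sum 27
[6, 5, 14] → sum 25
[5, 14, 7] → sum 26
[14, 7, 11] → sum 32
[7, 11, 7] → sum 25
[11, 7, 13] → sum 31
[7, 13, 13] → sum 33
[13, 13, 4] → sum 30
Minimum of these is 25.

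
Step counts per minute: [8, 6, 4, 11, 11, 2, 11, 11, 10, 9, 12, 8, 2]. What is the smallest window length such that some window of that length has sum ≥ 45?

add 8: running sum 8 < 45
add 6: running sum 14 < 45
add 4: running sum 18 < 45
add 11: running sum 29 < 45
add 11: running sum 40 < 45
add 2: running sum 42 < 45
add 11: shortest ending here [6, 4, 11, 11, 2, 11] sum 45, len 6
add 11: shortest ending here [11, 11, 2, 11, 11] sum 46, len 5
add 10: shortest ending here [11, 2, 11, 11, 10] sum 45, len 5
add 9: shortest ending here [11, 2, 11, 11, 10, 9] sum 54, len 6
add 12: shortest ending here [11, 11, 10, 9, 12] sum 53, len 5
add 8: shortest ending here [11, 10, 9, 12, 8] sum 50, len 5
add 2: shortest ending here [11, 10, 9, 12, 8, 2] sum 52, len 6
Shortest qualifying length: 5.

5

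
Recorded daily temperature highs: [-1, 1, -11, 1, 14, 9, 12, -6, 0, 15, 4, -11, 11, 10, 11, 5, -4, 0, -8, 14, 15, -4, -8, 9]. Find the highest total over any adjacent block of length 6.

[-1, 1, -11, 1, 14, 9] → sum 13
[1, -11, 1, 14, 9, 12] → sum 26
[-11, 1, 14, 9, 12, -6] → sum 19
[1, 14, 9, 12, -6, 0] → sum 30
[14, 9, 12, -6, 0, 15] → sum 44
[9, 12, -6, 0, 15, 4] → sum 34
[12, -6, 0, 15, 4, -11] → sum 14
[-6, 0, 15, 4, -11, 11] → sum 13
[0, 15, 4, -11, 11, 10] → sum 29
[15, 4, -11, 11, 10, 11] → sum 40
[4, -11, 11, 10, 11, 5] → sum 30
[-11, 11, 10, 11, 5, -4] → sum 22
[11, 10, 11, 5, -4, 0] → sum 33
[10, 11, 5, -4, 0, -8] → sum 14
[11, 5, -4, 0, -8, 14] → sum 18
[5, -4, 0, -8, 14, 15] → sum 22
[-4, 0, -8, 14, 15, -4] → sum 13
[0, -8, 14, 15, -4, -8] → sum 9
[-8, 14, 15, -4, -8, 9] → sum 18
Highest of these is 44.

44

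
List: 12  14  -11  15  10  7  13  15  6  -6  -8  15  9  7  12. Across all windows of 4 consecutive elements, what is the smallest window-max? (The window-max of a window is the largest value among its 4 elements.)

Each size-4 window and its max:
[12, 14, -11, 15] → max 15
[14, -11, 15, 10] → max 15
[-11, 15, 10, 7] → max 15
[15, 10, 7, 13] → max 15
[10, 7, 13, 15] → max 15
[7, 13, 15, 6] → max 15
[13, 15, 6, -6] → max 15
[15, 6, -6, -8] → max 15
[6, -6, -8, 15] → max 15
[-6, -8, 15, 9] → max 15
[-8, 15, 9, 7] → max 15
[15, 9, 7, 12] → max 15
Smallest of these is 15.

15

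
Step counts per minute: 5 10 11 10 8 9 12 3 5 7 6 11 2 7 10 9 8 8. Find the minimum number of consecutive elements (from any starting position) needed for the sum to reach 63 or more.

7

add 5: running sum 5 < 63
add 10: running sum 15 < 63
add 11: running sum 26 < 63
add 10: running sum 36 < 63
add 8: running sum 44 < 63
add 9: running sum 53 < 63
end 6: [5, 10, 11, 10, 8, 9, 12] sum 65, len 7
end 7: [10, 11, 10, 8, 9, 12, 3] sum 63, len 7
end 8: [10, 11, 10, 8, 9, 12, 3, 5] sum 68, len 8
end 9: [11, 10, 8, 9, 12, 3, 5, 7] sum 65, len 8
end 10: [11, 10, 8, 9, 12, 3, 5, 7, 6] sum 71, len 9
end 11: [10, 8, 9, 12, 3, 5, 7, 6, 11] sum 71, len 9
end 12: [8, 9, 12, 3, 5, 7, 6, 11, 2] sum 63, len 9
end 13: [8, 9, 12, 3, 5, 7, 6, 11, 2, 7] sum 70, len 10
end 14: [12, 3, 5, 7, 6, 11, 2, 7, 10] sum 63, len 9
end 15: [12, 3, 5, 7, 6, 11, 2, 7, 10, 9] sum 72, len 10
end 16: [5, 7, 6, 11, 2, 7, 10, 9, 8] sum 65, len 9
end 17: [7, 6, 11, 2, 7, 10, 9, 8, 8] sum 68, len 9
Shortest qualifying length: 7.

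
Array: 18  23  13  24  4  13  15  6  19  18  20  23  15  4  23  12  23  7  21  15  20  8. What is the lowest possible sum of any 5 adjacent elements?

57

(18, 23, 13, 24, 4) → sum 82
(23, 13, 24, 4, 13) → sum 77
(13, 24, 4, 13, 15) → sum 69
(24, 4, 13, 15, 6) → sum 62
(4, 13, 15, 6, 19) → sum 57
(13, 15, 6, 19, 18) → sum 71
(15, 6, 19, 18, 20) → sum 78
(6, 19, 18, 20, 23) → sum 86
(19, 18, 20, 23, 15) → sum 95
(18, 20, 23, 15, 4) → sum 80
(20, 23, 15, 4, 23) → sum 85
(23, 15, 4, 23, 12) → sum 77
(15, 4, 23, 12, 23) → sum 77
(4, 23, 12, 23, 7) → sum 69
(23, 12, 23, 7, 21) → sum 86
(12, 23, 7, 21, 15) → sum 78
(23, 7, 21, 15, 20) → sum 86
(7, 21, 15, 20, 8) → sum 71
Lowest of these is 57.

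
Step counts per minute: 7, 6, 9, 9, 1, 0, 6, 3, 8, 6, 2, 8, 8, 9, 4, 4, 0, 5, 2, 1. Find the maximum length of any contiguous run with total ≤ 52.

add 7: [7] sum 7, len 1
add 6: [7, 6] sum 13, len 2
add 9: [7, 6, 9] sum 22, len 3
add 9: [7, 6, 9, 9] sum 31, len 4
add 1: [7, 6, 9, 9, 1] sum 32, len 5
add 0: [7, 6, 9, 9, 1, 0] sum 32, len 6
add 6: [7, 6, 9, 9, 1, 0, 6] sum 38, len 7
add 3: [7, 6, 9, 9, 1, 0, 6, 3] sum 41, len 8
add 8: [7, 6, 9, 9, 1, 0, 6, 3, 8] sum 49, len 9
add 6: [6, 9, 9, 1, 0, 6, 3, 8, 6] sum 48, len 9
add 2: [6, 9, 9, 1, 0, 6, 3, 8, 6, 2] sum 50, len 10
add 8: [9, 9, 1, 0, 6, 3, 8, 6, 2, 8] sum 52, len 10
add 8: [9, 1, 0, 6, 3, 8, 6, 2, 8, 8] sum 51, len 10
add 9: [1, 0, 6, 3, 8, 6, 2, 8, 8, 9] sum 51, len 10
add 4: [3, 8, 6, 2, 8, 8, 9, 4] sum 48, len 8
add 4: [3, 8, 6, 2, 8, 8, 9, 4, 4] sum 52, len 9
add 0: [3, 8, 6, 2, 8, 8, 9, 4, 4, 0] sum 52, len 10
add 5: [6, 2, 8, 8, 9, 4, 4, 0, 5] sum 46, len 9
add 2: [6, 2, 8, 8, 9, 4, 4, 0, 5, 2] sum 48, len 10
add 1: [6, 2, 8, 8, 9, 4, 4, 0, 5, 2, 1] sum 49, len 11
Longest length seen: 11.

11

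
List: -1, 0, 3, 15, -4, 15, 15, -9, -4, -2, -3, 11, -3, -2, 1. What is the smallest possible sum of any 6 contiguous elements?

[-1, 0, 3, 15, -4, 15] → sum 28
[0, 3, 15, -4, 15, 15] → sum 44
[3, 15, -4, 15, 15, -9] → sum 35
[15, -4, 15, 15, -9, -4] → sum 28
[-4, 15, 15, -9, -4, -2] → sum 11
[15, 15, -9, -4, -2, -3] → sum 12
[15, -9, -4, -2, -3, 11] → sum 8
[-9, -4, -2, -3, 11, -3] → sum -10
[-4, -2, -3, 11, -3, -2] → sum -3
[-2, -3, 11, -3, -2, 1] → sum 2
Smallest of these is -10.

-10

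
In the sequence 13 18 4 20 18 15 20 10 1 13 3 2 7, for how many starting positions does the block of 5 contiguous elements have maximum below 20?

(13, 18, 4, 20, 18) → max 20
(18, 4, 20, 18, 15) → max 20
(4, 20, 18, 15, 20) → max 20
(20, 18, 15, 20, 10) → max 20
(18, 15, 20, 10, 1) → max 20
(15, 20, 10, 1, 13) → max 20
(20, 10, 1, 13, 3) → max 20
(10, 1, 13, 3, 2) → max 13  < 20 ✓
(1, 13, 3, 2, 7) → max 13  < 20 ✓
2 windows satisfy the condition.

2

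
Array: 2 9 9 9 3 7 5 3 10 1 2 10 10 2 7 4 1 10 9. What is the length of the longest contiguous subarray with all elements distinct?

[2] len 1
[2, 9] len 2
[9] len 1
[9] len 1
[9, 3] len 2
[9, 3, 7] len 3
[9, 3, 7, 5] len 4
[7, 5, 3] len 3
[7, 5, 3, 10] len 4
[7, 5, 3, 10, 1] len 5
[7, 5, 3, 10, 1, 2] len 6
[1, 2, 10] len 3
[10] len 1
[10, 2] len 2
[10, 2, 7] len 3
[10, 2, 7, 4] len 4
[10, 2, 7, 4, 1] len 5
[2, 7, 4, 1, 10] len 5
[2, 7, 4, 1, 10, 9] len 6
Longest all-distinct length: 6.

6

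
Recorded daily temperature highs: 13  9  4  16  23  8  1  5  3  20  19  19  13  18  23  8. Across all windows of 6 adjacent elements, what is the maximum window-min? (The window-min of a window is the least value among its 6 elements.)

13

[13, 9, 4, 16, 23, 8] → min 4
[9, 4, 16, 23, 8, 1] → min 1
[4, 16, 23, 8, 1, 5] → min 1
[16, 23, 8, 1, 5, 3] → min 1
[23, 8, 1, 5, 3, 20] → min 1
[8, 1, 5, 3, 20, 19] → min 1
[1, 5, 3, 20, 19, 19] → min 1
[5, 3, 20, 19, 19, 13] → min 3
[3, 20, 19, 19, 13, 18] → min 3
[20, 19, 19, 13, 18, 23] → min 13
[19, 19, 13, 18, 23, 8] → min 8
Maximum of these is 13.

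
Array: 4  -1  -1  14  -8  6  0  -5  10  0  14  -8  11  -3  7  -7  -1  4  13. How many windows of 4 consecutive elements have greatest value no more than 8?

3

(4, -1, -1, 14) → max 14
(-1, -1, 14, -8) → max 14
(-1, 14, -8, 6) → max 14
(14, -8, 6, 0) → max 14
(-8, 6, 0, -5) → max 6  ≤ 8 ✓
(6, 0, -5, 10) → max 10
(0, -5, 10, 0) → max 10
(-5, 10, 0, 14) → max 14
(10, 0, 14, -8) → max 14
(0, 14, -8, 11) → max 14
(14, -8, 11, -3) → max 14
(-8, 11, -3, 7) → max 11
(11, -3, 7, -7) → max 11
(-3, 7, -7, -1) → max 7  ≤ 8 ✓
(7, -7, -1, 4) → max 7  ≤ 8 ✓
(-7, -1, 4, 13) → max 13
3 windows satisfy the condition.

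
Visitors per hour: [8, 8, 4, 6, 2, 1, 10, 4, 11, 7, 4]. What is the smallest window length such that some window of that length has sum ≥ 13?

Extend right; whenever the sum reaches 13, record the length and shrink from the left:
add 8: running sum 8 < 13
end 1: [8, 8] sum 16, len 2
end 2: [8, 8, 4] sum 20, len 3
end 3: [8, 4, 6] sum 18, len 3
end 4: [8, 4, 6, 2] sum 20, len 4
end 5: [4, 6, 2, 1] sum 13, len 4
end 6: [2, 1, 10] sum 13, len 3
end 7: [10, 4] sum 14, len 2
end 8: [4, 11] sum 15, len 2
end 9: [11, 7] sum 18, len 2
end 10: [11, 7, 4] sum 22, len 3
Shortest qualifying length: 2.

2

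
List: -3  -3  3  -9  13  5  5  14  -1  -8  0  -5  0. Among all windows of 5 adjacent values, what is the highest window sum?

36

Each size-5 window and its sum:
(-3, -3, 3, -9, 13) → sum 1
(-3, 3, -9, 13, 5) → sum 9
(3, -9, 13, 5, 5) → sum 17
(-9, 13, 5, 5, 14) → sum 28
(13, 5, 5, 14, -1) → sum 36
(5, 5, 14, -1, -8) → sum 15
(5, 14, -1, -8, 0) → sum 10
(14, -1, -8, 0, -5) → sum 0
(-1, -8, 0, -5, 0) → sum -14
Highest of these is 36.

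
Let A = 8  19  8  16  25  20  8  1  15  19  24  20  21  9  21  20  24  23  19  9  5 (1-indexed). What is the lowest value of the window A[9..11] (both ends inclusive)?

15

Elements at indices 9..11: 15, 19, 24
min(15, 19, 24) = 15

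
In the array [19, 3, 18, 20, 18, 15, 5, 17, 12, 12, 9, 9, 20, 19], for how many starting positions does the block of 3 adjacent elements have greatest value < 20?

(19, 3, 18) → max 19  < 20 ✓
(3, 18, 20) → max 20
(18, 20, 18) → max 20
(20, 18, 15) → max 20
(18, 15, 5) → max 18  < 20 ✓
(15, 5, 17) → max 17  < 20 ✓
(5, 17, 12) → max 17  < 20 ✓
(17, 12, 12) → max 17  < 20 ✓
(12, 12, 9) → max 12  < 20 ✓
(12, 9, 9) → max 12  < 20 ✓
(9, 9, 20) → max 20
(9, 20, 19) → max 20
7 windows satisfy the condition.

7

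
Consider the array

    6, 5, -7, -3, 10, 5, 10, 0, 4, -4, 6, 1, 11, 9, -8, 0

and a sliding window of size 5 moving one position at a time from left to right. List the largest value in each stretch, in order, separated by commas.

10, 10, 10, 10, 10, 10, 10, 6, 11, 11, 11, 11

[6, 5, -7, -3, 10] → max 10
[5, -7, -3, 10, 5] → max 10
[-7, -3, 10, 5, 10] → max 10
[-3, 10, 5, 10, 0] → max 10
[10, 5, 10, 0, 4] → max 10
[5, 10, 0, 4, -4] → max 10
[10, 0, 4, -4, 6] → max 10
[0, 4, -4, 6, 1] → max 6
[4, -4, 6, 1, 11] → max 11
[-4, 6, 1, 11, 9] → max 11
[6, 1, 11, 9, -8] → max 11
[1, 11, 9, -8, 0] → max 11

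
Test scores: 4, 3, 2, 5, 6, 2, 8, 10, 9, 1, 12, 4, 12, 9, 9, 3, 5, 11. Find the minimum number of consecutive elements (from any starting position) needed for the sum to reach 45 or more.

5

add 4: running sum 4 < 45
add 3: running sum 7 < 45
add 2: running sum 9 < 45
add 5: running sum 14 < 45
add 6: running sum 20 < 45
add 2: running sum 22 < 45
add 8: running sum 30 < 45
add 10: running sum 40 < 45
end 8: [3, 2, 5, 6, 2, 8, 10, 9] sum 45, len 8
end 9: [3, 2, 5, 6, 2, 8, 10, 9, 1] sum 46, len 9
end 10: [6, 2, 8, 10, 9, 1, 12] sum 48, len 7
end 11: [2, 8, 10, 9, 1, 12, 4] sum 46, len 7
end 12: [10, 9, 1, 12, 4, 12] sum 48, len 6
end 13: [9, 1, 12, 4, 12, 9] sum 47, len 6
end 14: [12, 4, 12, 9, 9] sum 46, len 5
end 15: [12, 4, 12, 9, 9, 3] sum 49, len 6
end 16: [12, 4, 12, 9, 9, 3, 5] sum 54, len 7
end 17: [12, 9, 9, 3, 5, 11] sum 49, len 6
Shortest qualifying length: 5.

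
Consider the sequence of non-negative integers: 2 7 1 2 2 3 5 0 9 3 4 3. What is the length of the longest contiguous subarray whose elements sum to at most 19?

6

add 2: [2] sum 2, len 1
add 7: [2, 7] sum 9, len 2
add 1: [2, 7, 1] sum 10, len 3
add 2: [2, 7, 1, 2] sum 12, len 4
add 2: [2, 7, 1, 2, 2] sum 14, len 5
add 3: [2, 7, 1, 2, 2, 3] sum 17, len 6
add 5: [1, 2, 2, 3, 5] sum 13, len 5
add 0: [1, 2, 2, 3, 5, 0] sum 13, len 6
add 9: [2, 3, 5, 0, 9] sum 19, len 5
add 3: [5, 0, 9, 3] sum 17, len 4
add 4: [0, 9, 3, 4] sum 16, len 4
add 3: [0, 9, 3, 4, 3] sum 19, len 5
Longest length seen: 6.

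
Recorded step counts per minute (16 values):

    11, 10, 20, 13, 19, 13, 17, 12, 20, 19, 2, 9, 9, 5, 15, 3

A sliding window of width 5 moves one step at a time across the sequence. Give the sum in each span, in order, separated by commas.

(11, 10, 20, 13, 19) → sum 73
(10, 20, 13, 19, 13) → sum 75
(20, 13, 19, 13, 17) → sum 82
(13, 19, 13, 17, 12) → sum 74
(19, 13, 17, 12, 20) → sum 81
(13, 17, 12, 20, 19) → sum 81
(17, 12, 20, 19, 2) → sum 70
(12, 20, 19, 2, 9) → sum 62
(20, 19, 2, 9, 9) → sum 59
(19, 2, 9, 9, 5) → sum 44
(2, 9, 9, 5, 15) → sum 40
(9, 9, 5, 15, 3) → sum 41

73, 75, 82, 74, 81, 81, 70, 62, 59, 44, 40, 41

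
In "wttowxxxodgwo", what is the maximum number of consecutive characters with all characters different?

5

[w] len 1
[w, t] len 2
[t] len 1
[t, o] len 2
[t, o, w] len 3
[t, o, w, x] len 4
[x] len 1
[x] len 1
[x, o] len 2
[x, o, d] len 3
[x, o, d, g] len 4
[x, o, d, g, w] len 5
[d, g, w, o] len 4
Longest all-distinct length: 5.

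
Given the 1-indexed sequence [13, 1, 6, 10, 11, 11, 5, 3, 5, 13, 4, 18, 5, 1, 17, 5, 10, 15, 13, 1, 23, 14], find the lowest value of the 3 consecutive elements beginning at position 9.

Elements at indices 9..11: 5, 13, 4
min(5, 13, 4) = 4

4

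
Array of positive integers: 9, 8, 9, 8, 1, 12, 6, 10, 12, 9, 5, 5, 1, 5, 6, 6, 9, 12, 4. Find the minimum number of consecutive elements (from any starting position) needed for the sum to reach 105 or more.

add 9: running sum 9 < 105
add 8: running sum 17 < 105
add 9: running sum 26 < 105
add 8: running sum 34 < 105
add 1: running sum 35 < 105
add 12: running sum 47 < 105
add 6: running sum 53 < 105
add 10: running sum 63 < 105
add 12: running sum 75 < 105
add 9: running sum 84 < 105
add 5: running sum 89 < 105
add 5: running sum 94 < 105
add 1: running sum 95 < 105
add 5: running sum 100 < 105
add 6: shortest ending here [9, 8, 9, 8, 1, 12, 6, 10, 12, 9, 5, 5, 1, 5, 6] sum 106, len 15
add 6: shortest ending here [9, 8, 9, 8, 1, 12, 6, 10, 12, 9, 5, 5, 1, 5, 6, 6] sum 112, len 16
add 9: shortest ending here [8, 9, 8, 1, 12, 6, 10, 12, 9, 5, 5, 1, 5, 6, 6, 9] sum 112, len 16
add 12: shortest ending here [8, 1, 12, 6, 10, 12, 9, 5, 5, 1, 5, 6, 6, 9, 12] sum 107, len 15
add 4: shortest ending here [8, 1, 12, 6, 10, 12, 9, 5, 5, 1, 5, 6, 6, 9, 12, 4] sum 111, len 16
Shortest qualifying length: 15.

15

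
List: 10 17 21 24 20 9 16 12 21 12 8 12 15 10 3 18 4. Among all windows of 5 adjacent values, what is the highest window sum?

92

Window sums for each of the 13 positions:
(10, 17, 21, 24, 20) → sum 92
(17, 21, 24, 20, 9) → sum 91
(21, 24, 20, 9, 16) → sum 90
(24, 20, 9, 16, 12) → sum 81
(20, 9, 16, 12, 21) → sum 78
(9, 16, 12, 21, 12) → sum 70
(16, 12, 21, 12, 8) → sum 69
(12, 21, 12, 8, 12) → sum 65
(21, 12, 8, 12, 15) → sum 68
(12, 8, 12, 15, 10) → sum 57
(8, 12, 15, 10, 3) → sum 48
(12, 15, 10, 3, 18) → sum 58
(15, 10, 3, 18, 4) → sum 50
Highest of these is 92.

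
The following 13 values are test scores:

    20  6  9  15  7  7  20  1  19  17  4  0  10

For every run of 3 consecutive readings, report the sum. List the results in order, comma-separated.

35, 30, 31, 29, 34, 28, 40, 37, 40, 21, 14

(20, 6, 9) → sum 35
(6, 9, 15) → sum 30
(9, 15, 7) → sum 31
(15, 7, 7) → sum 29
(7, 7, 20) → sum 34
(7, 20, 1) → sum 28
(20, 1, 19) → sum 40
(1, 19, 17) → sum 37
(19, 17, 4) → sum 40
(17, 4, 0) → sum 21
(4, 0, 10) → sum 14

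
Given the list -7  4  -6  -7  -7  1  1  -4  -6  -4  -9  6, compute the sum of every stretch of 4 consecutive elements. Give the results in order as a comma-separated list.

-16, -16, -19, -12, -9, -8, -13, -23, -13

-7 4 -6 -7 → sum -16
4 -6 -7 -7 → sum -16
-6 -7 -7 1 → sum -19
-7 -7 1 1 → sum -12
-7 1 1 -4 → sum -9
1 1 -4 -6 → sum -8
1 -4 -6 -4 → sum -13
-4 -6 -4 -9 → sum -23
-6 -4 -9 6 → sum -13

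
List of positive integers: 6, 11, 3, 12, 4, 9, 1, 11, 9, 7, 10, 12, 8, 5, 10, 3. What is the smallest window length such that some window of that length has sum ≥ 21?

Extend right; whenever the sum reaches 21, record the length and shrink from the left:
add 6: running sum 6 < 21
add 11: running sum 17 < 21
add 3: running sum 20 < 21
end 3: [11, 3, 12] sum 26, len 3
end 4: [11, 3, 12, 4] sum 30, len 4
end 5: [12, 4, 9] sum 25, len 3
end 6: [12, 4, 9, 1] sum 26, len 4
end 7: [9, 1, 11] sum 21, len 3
end 8: [1, 11, 9] sum 21, len 3
end 9: [11, 9, 7] sum 27, len 3
end 10: [9, 7, 10] sum 26, len 3
end 11: [10, 12] sum 22, len 2
end 12: [10, 12, 8] sum 30, len 3
end 13: [12, 8, 5] sum 25, len 3
end 14: [8, 5, 10] sum 23, len 3
end 15: [8, 5, 10, 3] sum 26, len 4
Shortest qualifying length: 2.

2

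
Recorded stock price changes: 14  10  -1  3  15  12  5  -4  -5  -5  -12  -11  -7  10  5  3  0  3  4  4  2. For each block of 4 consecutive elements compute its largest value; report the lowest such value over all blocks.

-5

[14, 10, -1, 3] → max 14
[10, -1, 3, 15] → max 15
[-1, 3, 15, 12] → max 15
[3, 15, 12, 5] → max 15
[15, 12, 5, -4] → max 15
[12, 5, -4, -5] → max 12
[5, -4, -5, -5] → max 5
[-4, -5, -5, -12] → max -4
[-5, -5, -12, -11] → max -5
[-5, -12, -11, -7] → max -5
[-12, -11, -7, 10] → max 10
[-11, -7, 10, 5] → max 10
[-7, 10, 5, 3] → max 10
[10, 5, 3, 0] → max 10
[5, 3, 0, 3] → max 5
[3, 0, 3, 4] → max 4
[0, 3, 4, 4] → max 4
[3, 4, 4, 2] → max 4
Lowest of these is -5.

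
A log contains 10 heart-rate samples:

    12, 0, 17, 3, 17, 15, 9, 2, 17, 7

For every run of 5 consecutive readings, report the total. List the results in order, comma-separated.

49, 52, 61, 46, 60, 50

Sliding a size-5 window across the 10 values:
(12, 0, 17, 3, 17) → sum 49
(0, 17, 3, 17, 15) → sum 52
(17, 3, 17, 15, 9) → sum 61
(3, 17, 15, 9, 2) → sum 46
(17, 15, 9, 2, 17) → sum 60
(15, 9, 2, 17, 7) → sum 50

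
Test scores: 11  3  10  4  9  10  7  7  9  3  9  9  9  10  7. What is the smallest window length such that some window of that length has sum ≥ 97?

add 11: running sum 11 < 97
add 3: running sum 14 < 97
add 10: running sum 24 < 97
add 4: running sum 28 < 97
add 9: running sum 37 < 97
add 10: running sum 47 < 97
add 7: running sum 54 < 97
add 7: running sum 61 < 97
add 9: running sum 70 < 97
add 3: running sum 73 < 97
add 9: running sum 82 < 97
add 9: running sum 91 < 97
add 9: shortest ending here [11, 3, 10, 4, 9, 10, 7, 7, 9, 3, 9, 9, 9] sum 100, len 13
add 10: shortest ending here [3, 10, 4, 9, 10, 7, 7, 9, 3, 9, 9, 9, 10] sum 99, len 13
add 7: shortest ending here [10, 4, 9, 10, 7, 7, 9, 3, 9, 9, 9, 10, 7] sum 103, len 13
Shortest qualifying length: 13.

13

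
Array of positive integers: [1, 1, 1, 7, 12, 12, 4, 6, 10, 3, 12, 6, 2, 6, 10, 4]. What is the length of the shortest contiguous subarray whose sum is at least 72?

9

add 1: running sum 1 < 72
add 1: running sum 2 < 72
add 1: running sum 3 < 72
add 7: running sum 10 < 72
add 12: running sum 22 < 72
add 12: running sum 34 < 72
add 4: running sum 38 < 72
add 6: running sum 44 < 72
add 10: running sum 54 < 72
add 3: running sum 57 < 72
add 12: running sum 69 < 72
add 6: shortest ending here [7, 12, 12, 4, 6, 10, 3, 12, 6] sum 72, len 9
add 2: shortest ending here [7, 12, 12, 4, 6, 10, 3, 12, 6, 2] sum 74, len 10
add 6: shortest ending here [12, 12, 4, 6, 10, 3, 12, 6, 2, 6] sum 73, len 10
add 10: shortest ending here [12, 12, 4, 6, 10, 3, 12, 6, 2, 6, 10] sum 83, len 11
add 4: shortest ending here [12, 4, 6, 10, 3, 12, 6, 2, 6, 10, 4] sum 75, len 11
Shortest qualifying length: 9.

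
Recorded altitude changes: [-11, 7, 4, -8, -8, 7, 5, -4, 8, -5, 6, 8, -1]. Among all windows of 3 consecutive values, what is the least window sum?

-12

(-11, 7, 4) → sum 0
(7, 4, -8) → sum 3
(4, -8, -8) → sum -12
(-8, -8, 7) → sum -9
(-8, 7, 5) → sum 4
(7, 5, -4) → sum 8
(5, -4, 8) → sum 9
(-4, 8, -5) → sum -1
(8, -5, 6) → sum 9
(-5, 6, 8) → sum 9
(6, 8, -1) → sum 13
Least of these is -12.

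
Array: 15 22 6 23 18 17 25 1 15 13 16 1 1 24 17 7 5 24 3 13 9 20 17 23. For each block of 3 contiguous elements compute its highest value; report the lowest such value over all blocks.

13

15 22 6 → max 22
22 6 23 → max 23
6 23 18 → max 23
23 18 17 → max 23
18 17 25 → max 25
17 25 1 → max 25
25 1 15 → max 25
1 15 13 → max 15
15 13 16 → max 16
13 16 1 → max 16
16 1 1 → max 16
1 1 24 → max 24
1 24 17 → max 24
24 17 7 → max 24
17 7 5 → max 17
7 5 24 → max 24
5 24 3 → max 24
24 3 13 → max 24
3 13 9 → max 13
13 9 20 → max 20
9 20 17 → max 20
20 17 23 → max 23
Lowest of these is 13.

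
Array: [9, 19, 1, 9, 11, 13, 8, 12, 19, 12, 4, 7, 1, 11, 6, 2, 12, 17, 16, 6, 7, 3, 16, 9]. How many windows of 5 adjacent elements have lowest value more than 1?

12

9 19 1 9 11 → min 1
19 1 9 11 13 → min 1
1 9 11 13 8 → min 1
9 11 13 8 12 → min 8  > 1 ✓
11 13 8 12 19 → min 8  > 1 ✓
13 8 12 19 12 → min 8  > 1 ✓
8 12 19 12 4 → min 4  > 1 ✓
12 19 12 4 7 → min 4  > 1 ✓
19 12 4 7 1 → min 1
12 4 7 1 11 → min 1
4 7 1 11 6 → min 1
7 1 11 6 2 → min 1
1 11 6 2 12 → min 1
11 6 2 12 17 → min 2  > 1 ✓
6 2 12 17 16 → min 2  > 1 ✓
2 12 17 16 6 → min 2  > 1 ✓
12 17 16 6 7 → min 6  > 1 ✓
17 16 6 7 3 → min 3  > 1 ✓
16 6 7 3 16 → min 3  > 1 ✓
6 7 3 16 9 → min 3  > 1 ✓
12 windows satisfy the condition.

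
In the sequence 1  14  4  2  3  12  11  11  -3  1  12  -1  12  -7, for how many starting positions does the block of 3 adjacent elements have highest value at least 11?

11

(1, 14, 4) → max 14  ≥ 11 ✓
(14, 4, 2) → max 14  ≥ 11 ✓
(4, 2, 3) → max 4
(2, 3, 12) → max 12  ≥ 11 ✓
(3, 12, 11) → max 12  ≥ 11 ✓
(12, 11, 11) → max 12  ≥ 11 ✓
(11, 11, -3) → max 11  ≥ 11 ✓
(11, -3, 1) → max 11  ≥ 11 ✓
(-3, 1, 12) → max 12  ≥ 11 ✓
(1, 12, -1) → max 12  ≥ 11 ✓
(12, -1, 12) → max 12  ≥ 11 ✓
(-1, 12, -7) → max 12  ≥ 11 ✓
11 windows satisfy the condition.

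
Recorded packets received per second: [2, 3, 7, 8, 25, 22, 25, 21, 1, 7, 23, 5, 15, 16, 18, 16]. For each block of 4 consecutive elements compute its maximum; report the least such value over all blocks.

8

Each size-4 window and its max:
2 3 7 8 → max 8
3 7 8 25 → max 25
7 8 25 22 → max 25
8 25 22 25 → max 25
25 22 25 21 → max 25
22 25 21 1 → max 25
25 21 1 7 → max 25
21 1 7 23 → max 23
1 7 23 5 → max 23
7 23 5 15 → max 23
23 5 15 16 → max 23
5 15 16 18 → max 18
15 16 18 16 → max 18
Least of these is 8.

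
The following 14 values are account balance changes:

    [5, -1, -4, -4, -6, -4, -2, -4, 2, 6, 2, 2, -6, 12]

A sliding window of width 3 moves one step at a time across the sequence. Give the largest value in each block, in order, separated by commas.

5, -1, -4, -4, -2, -2, 2, 6, 6, 6, 2, 12

5 -1 -4 → max 5
-1 -4 -4 → max -1
-4 -4 -6 → max -4
-4 -6 -4 → max -4
-6 -4 -2 → max -2
-4 -2 -4 → max -2
-2 -4 2 → max 2
-4 2 6 → max 6
2 6 2 → max 6
6 2 2 → max 6
2 2 -6 → max 2
2 -6 12 → max 12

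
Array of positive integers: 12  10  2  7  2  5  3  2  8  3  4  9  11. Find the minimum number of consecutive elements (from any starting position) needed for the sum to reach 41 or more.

add 12: running sum 12 < 41
add 10: running sum 22 < 41
add 2: running sum 24 < 41
add 7: running sum 31 < 41
add 2: running sum 33 < 41
add 5: running sum 38 < 41
add 3: shortest ending here [12, 10, 2, 7, 2, 5, 3] sum 41, len 7
add 2: shortest ending here [12, 10, 2, 7, 2, 5, 3, 2] sum 43, len 8
add 8: shortest ending here [12, 10, 2, 7, 2, 5, 3, 2, 8] sum 51, len 9
add 3: shortest ending here [10, 2, 7, 2, 5, 3, 2, 8, 3] sum 42, len 9
add 4: shortest ending here [10, 2, 7, 2, 5, 3, 2, 8, 3, 4] sum 46, len 10
add 9: shortest ending here [7, 2, 5, 3, 2, 8, 3, 4, 9] sum 43, len 9
add 11: shortest ending here [5, 3, 2, 8, 3, 4, 9, 11] sum 45, len 8
Shortest qualifying length: 7.

7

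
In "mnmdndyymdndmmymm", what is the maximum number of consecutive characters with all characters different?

add m: [m] len 1
add n: [m, n] len 2
add m (repeat m, move left end past it): [n, m] len 2
add d: [n, m, d] len 3
add n (repeat n, move left end past it): [m, d, n] len 3
add d (repeat d, move left end past it): [n, d] len 2
add y: [n, d, y] len 3
add y (repeat y, move left end past it): [y] len 1
add m: [y, m] len 2
add d: [y, m, d] len 3
add n: [y, m, d, n] len 4
add d (repeat d, move left end past it): [n, d] len 2
add m: [n, d, m] len 3
add m (repeat m, move left end past it): [m] len 1
add y: [m, y] len 2
add m (repeat m, move left end past it): [y, m] len 2
add m (repeat m, move left end past it): [m] len 1
Longest all-distinct length: 4.

4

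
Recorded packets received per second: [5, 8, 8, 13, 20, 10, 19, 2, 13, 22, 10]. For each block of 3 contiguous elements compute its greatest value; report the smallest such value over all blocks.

Window maxs for each of the 9 positions:
[5, 8, 8] → max 8
[8, 8, 13] → max 13
[8, 13, 20] → max 20
[13, 20, 10] → max 20
[20, 10, 19] → max 20
[10, 19, 2] → max 19
[19, 2, 13] → max 19
[2, 13, 22] → max 22
[13, 22, 10] → max 22
Smallest of these is 8.

8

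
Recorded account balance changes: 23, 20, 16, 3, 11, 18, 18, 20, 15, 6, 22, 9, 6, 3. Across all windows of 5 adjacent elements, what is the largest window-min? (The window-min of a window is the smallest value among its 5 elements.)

[23, 20, 16, 3, 11] → min 3
[20, 16, 3, 11, 18] → min 3
[16, 3, 11, 18, 18] → min 3
[3, 11, 18, 18, 20] → min 3
[11, 18, 18, 20, 15] → min 11
[18, 18, 20, 15, 6] → min 6
[18, 20, 15, 6, 22] → min 6
[20, 15, 6, 22, 9] → min 6
[15, 6, 22, 9, 6] → min 6
[6, 22, 9, 6, 3] → min 3
Largest of these is 11.

11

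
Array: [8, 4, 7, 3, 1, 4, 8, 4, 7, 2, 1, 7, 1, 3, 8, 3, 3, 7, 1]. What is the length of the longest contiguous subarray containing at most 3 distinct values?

[8] 1 distinct, len 1
[8, 4] 2 distinct, len 2
[8, 4, 7] 3 distinct, len 3
[4, 7, 3] 3 distinct, len 3
[7, 3, 1] 3 distinct, len 3
[3, 1, 4] 3 distinct, len 3
[1, 4, 8] 3 distinct, len 3
[1, 4, 8, 4] 3 distinct, len 4
[4, 8, 4, 7] 3 distinct, len 4
[4, 7, 2] 3 distinct, len 3
[7, 2, 1] 3 distinct, len 3
[7, 2, 1, 7] 3 distinct, len 4
[7, 2, 1, 7, 1] 3 distinct, len 5
[1, 7, 1, 3] 3 distinct, len 4
[1, 3, 8] 3 distinct, len 3
[1, 3, 8, 3] 3 distinct, len 4
[1, 3, 8, 3, 3] 3 distinct, len 5
[3, 8, 3, 3, 7] 3 distinct, len 5
[3, 3, 7, 1] 3 distinct, len 4
Longest length with ≤3 distinct: 5.

5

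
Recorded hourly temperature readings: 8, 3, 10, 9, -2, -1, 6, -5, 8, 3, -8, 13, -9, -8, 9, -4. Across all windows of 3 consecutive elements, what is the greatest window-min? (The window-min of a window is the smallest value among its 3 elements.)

Window mins for each of the 14 positions:
(8, 3, 10) → min 3
(3, 10, 9) → min 3
(10, 9, -2) → min -2
(9, -2, -1) → min -2
(-2, -1, 6) → min -2
(-1, 6, -5) → min -5
(6, -5, 8) → min -5
(-5, 8, 3) → min -5
(8, 3, -8) → min -8
(3, -8, 13) → min -8
(-8, 13, -9) → min -9
(13, -9, -8) → min -9
(-9, -8, 9) → min -9
(-8, 9, -4) → min -8
Greatest of these is 3.

3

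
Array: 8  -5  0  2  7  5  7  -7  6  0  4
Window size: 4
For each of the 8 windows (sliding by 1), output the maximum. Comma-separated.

Sliding a size-4 window across the 11 values:
8 -5 0 2 → max 8
-5 0 2 7 → max 7
0 2 7 5 → max 7
2 7 5 7 → max 7
7 5 7 -7 → max 7
5 7 -7 6 → max 7
7 -7 6 0 → max 7
-7 6 0 4 → max 6

8, 7, 7, 7, 7, 7, 7, 6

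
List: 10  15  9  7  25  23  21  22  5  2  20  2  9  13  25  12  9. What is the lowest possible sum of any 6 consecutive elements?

[10, 15, 9, 7, 25, 23] → sum 89
[15, 9, 7, 25, 23, 21] → sum 100
[9, 7, 25, 23, 21, 22] → sum 107
[7, 25, 23, 21, 22, 5] → sum 103
[25, 23, 21, 22, 5, 2] → sum 98
[23, 21, 22, 5, 2, 20] → sum 93
[21, 22, 5, 2, 20, 2] → sum 72
[22, 5, 2, 20, 2, 9] → sum 60
[5, 2, 20, 2, 9, 13] → sum 51
[2, 20, 2, 9, 13, 25] → sum 71
[20, 2, 9, 13, 25, 12] → sum 81
[2, 9, 13, 25, 12, 9] → sum 70
Lowest of these is 51.

51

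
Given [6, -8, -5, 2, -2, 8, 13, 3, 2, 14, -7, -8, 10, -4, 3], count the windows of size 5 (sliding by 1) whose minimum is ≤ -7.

[6, -8, -5, 2, -2] → min -8  ≤ -7 ✓
[-8, -5, 2, -2, 8] → min -8  ≤ -7 ✓
[-5, 2, -2, 8, 13] → min -5
[2, -2, 8, 13, 3] → min -2
[-2, 8, 13, 3, 2] → min -2
[8, 13, 3, 2, 14] → min 2
[13, 3, 2, 14, -7] → min -7  ≤ -7 ✓
[3, 2, 14, -7, -8] → min -8  ≤ -7 ✓
[2, 14, -7, -8, 10] → min -8  ≤ -7 ✓
[14, -7, -8, 10, -4] → min -8  ≤ -7 ✓
[-7, -8, 10, -4, 3] → min -8  ≤ -7 ✓
7 windows satisfy the condition.

7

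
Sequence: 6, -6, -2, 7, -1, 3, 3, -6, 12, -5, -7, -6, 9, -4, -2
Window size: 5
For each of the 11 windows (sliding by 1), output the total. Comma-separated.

Sliding a size-5 window across the 15 values:
6 -6 -2 7 -1 → sum 4
-6 -2 7 -1 3 → sum 1
-2 7 -1 3 3 → sum 10
7 -1 3 3 -6 → sum 6
-1 3 3 -6 12 → sum 11
3 3 -6 12 -5 → sum 7
3 -6 12 -5 -7 → sum -3
-6 12 -5 -7 -6 → sum -12
12 -5 -7 -6 9 → sum 3
-5 -7 -6 9 -4 → sum -13
-7 -6 9 -4 -2 → sum -10

4, 1, 10, 6, 11, 7, -3, -12, 3, -13, -10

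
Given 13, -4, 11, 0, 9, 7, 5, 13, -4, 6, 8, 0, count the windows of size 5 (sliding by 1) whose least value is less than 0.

6

13 -4 11 0 9 → min -4  < 0 ✓
-4 11 0 9 7 → min -4  < 0 ✓
11 0 9 7 5 → min 0
0 9 7 5 13 → min 0
9 7 5 13 -4 → min -4  < 0 ✓
7 5 13 -4 6 → min -4  < 0 ✓
5 13 -4 6 8 → min -4  < 0 ✓
13 -4 6 8 0 → min -4  < 0 ✓
6 windows satisfy the condition.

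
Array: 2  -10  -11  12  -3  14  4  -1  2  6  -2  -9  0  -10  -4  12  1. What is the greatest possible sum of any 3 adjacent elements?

Window sums for each of the 15 positions:
2 -10 -11 → sum -19
-10 -11 12 → sum -9
-11 12 -3 → sum -2
12 -3 14 → sum 23
-3 14 4 → sum 15
14 4 -1 → sum 17
4 -1 2 → sum 5
-1 2 6 → sum 7
2 6 -2 → sum 6
6 -2 -9 → sum -5
-2 -9 0 → sum -11
-9 0 -10 → sum -19
0 -10 -4 → sum -14
-10 -4 12 → sum -2
-4 12 1 → sum 9
Greatest of these is 23.

23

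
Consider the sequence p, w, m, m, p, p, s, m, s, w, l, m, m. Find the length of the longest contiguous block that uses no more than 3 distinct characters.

7

[p] 1 distinct, len 1
[p, w] 2 distinct, len 2
[p, w, m] 3 distinct, len 3
[p, w, m, m] 3 distinct, len 4
[p, w, m, m, p] 3 distinct, len 5
[p, w, m, m, p, p] 3 distinct, len 6
[m, m, p, p, s] 3 distinct, len 5
[m, m, p, p, s, m] 3 distinct, len 6
[m, m, p, p, s, m, s] 3 distinct, len 7
[s, m, s, w] 3 distinct, len 4
[s, w, l] 3 distinct, len 3
[w, l, m] 3 distinct, len 3
[w, l, m, m] 3 distinct, len 4
Longest length with ≤3 distinct: 7.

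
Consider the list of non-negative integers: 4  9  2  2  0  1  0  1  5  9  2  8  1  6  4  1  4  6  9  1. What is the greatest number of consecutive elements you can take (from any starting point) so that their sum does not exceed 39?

[4] sum 4 len 1
[4, 9] sum 13 len 2
[4, 9, 2] sum 15 len 3
[4, 9, 2, 2] sum 17 len 4
[4, 9, 2, 2, 0] sum 17 len 5
[4, 9, 2, 2, 0, 1] sum 18 len 6
[4, 9, 2, 2, 0, 1, 0] sum 18 len 7
[4, 9, 2, 2, 0, 1, 0, 1] sum 19 len 8
[4, 9, 2, 2, 0, 1, 0, 1, 5] sum 24 len 9
[4, 9, 2, 2, 0, 1, 0, 1, 5, 9] sum 33 len 10
[4, 9, 2, 2, 0, 1, 0, 1, 5, 9, 2] sum 35 len 11
[9, 2, 2, 0, 1, 0, 1, 5, 9, 2, 8] sum 39 len 11
[2, 2, 0, 1, 0, 1, 5, 9, 2, 8, 1] sum 31 len 11
[2, 2, 0, 1, 0, 1, 5, 9, 2, 8, 1, 6] sum 37 len 12
[2, 0, 1, 0, 1, 5, 9, 2, 8, 1, 6, 4] sum 39 len 12
[0, 1, 0, 1, 5, 9, 2, 8, 1, 6, 4, 1] sum 38 len 12
[9, 2, 8, 1, 6, 4, 1, 4] sum 35 len 8
[2, 8, 1, 6, 4, 1, 4, 6] sum 32 len 8
[8, 1, 6, 4, 1, 4, 6, 9] sum 39 len 8
[1, 6, 4, 1, 4, 6, 9, 1] sum 32 len 8
Longest length seen: 12.

12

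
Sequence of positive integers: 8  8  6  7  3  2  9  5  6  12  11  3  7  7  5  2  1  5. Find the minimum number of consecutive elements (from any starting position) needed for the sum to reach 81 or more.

Extend right; whenever the sum reaches 81, record the length and shrink from the left:
add 8: running sum 8 < 81
add 8: running sum 16 < 81
add 6: running sum 22 < 81
add 7: running sum 29 < 81
add 3: running sum 32 < 81
add 2: running sum 34 < 81
add 9: running sum 43 < 81
add 5: running sum 48 < 81
add 6: running sum 54 < 81
add 12: running sum 66 < 81
add 11: running sum 77 < 81
add 3: running sum 80 < 81
end 12: [8, 8, 6, 7, 3, 2, 9, 5, 6, 12, 11, 3, 7] sum 87, len 13
end 13: [8, 6, 7, 3, 2, 9, 5, 6, 12, 11, 3, 7, 7] sum 86, len 13
end 14: [6, 7, 3, 2, 9, 5, 6, 12, 11, 3, 7, 7, 5] sum 83, len 13
end 15: [6, 7, 3, 2, 9, 5, 6, 12, 11, 3, 7, 7, 5, 2] sum 85, len 14
end 16: [6, 7, 3, 2, 9, 5, 6, 12, 11, 3, 7, 7, 5, 2, 1] sum 86, len 15
end 17: [7, 3, 2, 9, 5, 6, 12, 11, 3, 7, 7, 5, 2, 1, 5] sum 85, len 15
Shortest qualifying length: 13.

13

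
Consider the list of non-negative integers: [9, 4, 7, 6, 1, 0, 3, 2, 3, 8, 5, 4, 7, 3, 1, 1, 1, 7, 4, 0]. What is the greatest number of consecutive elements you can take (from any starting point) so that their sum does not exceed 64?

18

add 9: [9] sum 9, len 1
add 4: [9, 4] sum 13, len 2
add 7: [9, 4, 7] sum 20, len 3
add 6: [9, 4, 7, 6] sum 26, len 4
add 1: [9, 4, 7, 6, 1] sum 27, len 5
add 0: [9, 4, 7, 6, 1, 0] sum 27, len 6
add 3: [9, 4, 7, 6, 1, 0, 3] sum 30, len 7
add 2: [9, 4, 7, 6, 1, 0, 3, 2] sum 32, len 8
add 3: [9, 4, 7, 6, 1, 0, 3, 2, 3] sum 35, len 9
add 8: [9, 4, 7, 6, 1, 0, 3, 2, 3, 8] sum 43, len 10
add 5: [9, 4, 7, 6, 1, 0, 3, 2, 3, 8, 5] sum 48, len 11
add 4: [9, 4, 7, 6, 1, 0, 3, 2, 3, 8, 5, 4] sum 52, len 12
add 7: [9, 4, 7, 6, 1, 0, 3, 2, 3, 8, 5, 4, 7] sum 59, len 13
add 3: [9, 4, 7, 6, 1, 0, 3, 2, 3, 8, 5, 4, 7, 3] sum 62, len 14
add 1: [9, 4, 7, 6, 1, 0, 3, 2, 3, 8, 5, 4, 7, 3, 1] sum 63, len 15
add 1: [9, 4, 7, 6, 1, 0, 3, 2, 3, 8, 5, 4, 7, 3, 1, 1] sum 64, len 16
add 1: [4, 7, 6, 1, 0, 3, 2, 3, 8, 5, 4, 7, 3, 1, 1, 1] sum 56, len 16
add 7: [4, 7, 6, 1, 0, 3, 2, 3, 8, 5, 4, 7, 3, 1, 1, 1, 7] sum 63, len 17
add 4: [7, 6, 1, 0, 3, 2, 3, 8, 5, 4, 7, 3, 1, 1, 1, 7, 4] sum 63, len 17
add 0: [7, 6, 1, 0, 3, 2, 3, 8, 5, 4, 7, 3, 1, 1, 1, 7, 4, 0] sum 63, len 18
Longest length seen: 18.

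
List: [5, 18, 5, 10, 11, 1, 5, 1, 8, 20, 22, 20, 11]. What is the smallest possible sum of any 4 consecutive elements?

(5, 18, 5, 10) → sum 38
(18, 5, 10, 11) → sum 44
(5, 10, 11, 1) → sum 27
(10, 11, 1, 5) → sum 27
(11, 1, 5, 1) → sum 18
(1, 5, 1, 8) → sum 15
(5, 1, 8, 20) → sum 34
(1, 8, 20, 22) → sum 51
(8, 20, 22, 20) → sum 70
(20, 22, 20, 11) → sum 73
Smallest of these is 15.

15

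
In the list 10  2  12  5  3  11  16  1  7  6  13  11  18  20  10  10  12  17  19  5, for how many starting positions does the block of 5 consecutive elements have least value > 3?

8

10 2 12 5 3 → min 2
2 12 5 3 11 → min 2
12 5 3 11 16 → min 3
5 3 11 16 1 → min 1
3 11 16 1 7 → min 1
11 16 1 7 6 → min 1
16 1 7 6 13 → min 1
1 7 6 13 11 → min 1
7 6 13 11 18 → min 6  > 3 ✓
6 13 11 18 20 → min 6  > 3 ✓
13 11 18 20 10 → min 10  > 3 ✓
11 18 20 10 10 → min 10  > 3 ✓
18 20 10 10 12 → min 10  > 3 ✓
20 10 10 12 17 → min 10  > 3 ✓
10 10 12 17 19 → min 10  > 3 ✓
10 12 17 19 5 → min 5  > 3 ✓
8 windows satisfy the condition.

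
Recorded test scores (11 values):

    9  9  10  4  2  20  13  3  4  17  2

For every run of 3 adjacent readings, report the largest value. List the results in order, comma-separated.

10, 10, 10, 20, 20, 20, 13, 17, 17

Sliding a size-3 window across the 11 values:
9 9 10 → max 10
9 10 4 → max 10
10 4 2 → max 10
4 2 20 → max 20
2 20 13 → max 20
20 13 3 → max 20
13 3 4 → max 13
3 4 17 → max 17
4 17 2 → max 17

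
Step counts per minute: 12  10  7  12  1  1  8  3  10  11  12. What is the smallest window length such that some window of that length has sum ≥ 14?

Extend right; whenever the sum reaches 14, record the length and shrink from the left:
add 12: running sum 12 < 14
end 1: [12, 10] sum 22, len 2
end 2: [10, 7] sum 17, len 2
end 3: [7, 12] sum 19, len 2
end 4: [7, 12, 1] sum 20, len 3
end 5: [12, 1, 1] sum 14, len 3
end 6: [12, 1, 1, 8] sum 22, len 4
end 7: [12, 1, 1, 8, 3] sum 25, len 5
end 8: [8, 3, 10] sum 21, len 3
end 9: [10, 11] sum 21, len 2
end 10: [11, 12] sum 23, len 2
Shortest qualifying length: 2.

2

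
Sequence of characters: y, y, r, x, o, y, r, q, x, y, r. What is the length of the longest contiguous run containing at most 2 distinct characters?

3

[y] 1 distinct, len 1
[y, y] 1 distinct, len 2
[y, y, r] 2 distinct, len 3
[r, x] 2 distinct, len 2
[x, o] 2 distinct, len 2
[o, y] 2 distinct, len 2
[y, r] 2 distinct, len 2
[r, q] 2 distinct, len 2
[q, x] 2 distinct, len 2
[x, y] 2 distinct, len 2
[y, r] 2 distinct, len 2
Longest length with ≤2 distinct: 3.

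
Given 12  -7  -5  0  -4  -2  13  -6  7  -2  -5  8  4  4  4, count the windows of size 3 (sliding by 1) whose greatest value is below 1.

(12, -7, -5) → max 12
(-7, -5, 0) → max 0  < 1 ✓
(-5, 0, -4) → max 0  < 1 ✓
(0, -4, -2) → max 0  < 1 ✓
(-4, -2, 13) → max 13
(-2, 13, -6) → max 13
(13, -6, 7) → max 13
(-6, 7, -2) → max 7
(7, -2, -5) → max 7
(-2, -5, 8) → max 8
(-5, 8, 4) → max 8
(8, 4, 4) → max 8
(4, 4, 4) → max 4
3 windows satisfy the condition.

3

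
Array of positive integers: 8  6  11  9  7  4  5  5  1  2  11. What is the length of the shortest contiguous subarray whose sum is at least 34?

Extend right; whenever the sum reaches 34, record the length and shrink from the left:
add 8: running sum 8 < 34
add 6: running sum 14 < 34
add 11: running sum 25 < 34
add 9: shortest ending here [8, 6, 11, 9] sum 34, len 4
add 7: shortest ending here [8, 6, 11, 9, 7] sum 41, len 5
add 4: shortest ending here [6, 11, 9, 7, 4] sum 37, len 5
add 5: shortest ending here [11, 9, 7, 4, 5] sum 36, len 5
add 5: shortest ending here [11, 9, 7, 4, 5, 5] sum 41, len 6
add 1: shortest ending here [11, 9, 7, 4, 5, 5, 1] sum 42, len 7
add 2: shortest ending here [11, 9, 7, 4, 5, 5, 1, 2] sum 44, len 8
add 11: shortest ending here [7, 4, 5, 5, 1, 2, 11] sum 35, len 7
Shortest qualifying length: 4.

4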